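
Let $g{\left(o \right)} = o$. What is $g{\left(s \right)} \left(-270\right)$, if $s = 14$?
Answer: $-3780$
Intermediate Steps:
$g{\left(s \right)} \left(-270\right) = 14 \left(-270\right) = -3780$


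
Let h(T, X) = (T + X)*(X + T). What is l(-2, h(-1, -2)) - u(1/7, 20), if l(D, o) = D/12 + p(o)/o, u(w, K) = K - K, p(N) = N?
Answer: ⅚ ≈ 0.83333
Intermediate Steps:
u(w, K) = 0
h(T, X) = (T + X)² (h(T, X) = (T + X)*(T + X) = (T + X)²)
l(D, o) = 1 + D/12 (l(D, o) = D/12 + o/o = D*(1/12) + 1 = D/12 + 1 = 1 + D/12)
l(-2, h(-1, -2)) - u(1/7, 20) = (1 + (1/12)*(-2)) - 1*0 = (1 - ⅙) + 0 = ⅚ + 0 = ⅚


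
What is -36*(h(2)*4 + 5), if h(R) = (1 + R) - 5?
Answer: 108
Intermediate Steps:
h(R) = -4 + R
-36*(h(2)*4 + 5) = -36*((-4 + 2)*4 + 5) = -36*(-2*4 + 5) = -36*(-8 + 5) = -36*(-3) = 108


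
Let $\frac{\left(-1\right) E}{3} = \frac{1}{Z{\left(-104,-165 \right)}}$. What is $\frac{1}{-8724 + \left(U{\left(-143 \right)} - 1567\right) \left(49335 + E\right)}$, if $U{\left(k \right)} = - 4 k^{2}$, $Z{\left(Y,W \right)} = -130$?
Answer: $- \frac{130}{534654152859} \approx -2.4315 \cdot 10^{-10}$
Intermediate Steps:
$E = \frac{3}{130}$ ($E = - \frac{3}{-130} = \left(-3\right) \left(- \frac{1}{130}\right) = \frac{3}{130} \approx 0.023077$)
$\frac{1}{-8724 + \left(U{\left(-143 \right)} - 1567\right) \left(49335 + E\right)} = \frac{1}{-8724 + \left(- 4 \left(-143\right)^{2} - 1567\right) \left(49335 + \frac{3}{130}\right)} = \frac{1}{-8724 + \left(\left(-4\right) 20449 - 1567\right) \frac{6413553}{130}} = \frac{1}{-8724 + \left(-81796 - 1567\right) \frac{6413553}{130}} = \frac{1}{-8724 - \frac{534653018739}{130}} = \frac{1}{- \frac{534654152859}{130}} = - \frac{130}{534654152859}$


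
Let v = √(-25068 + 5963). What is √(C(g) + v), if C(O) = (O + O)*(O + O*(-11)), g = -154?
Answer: √(-474320 + I*√19105) ≈ 0.1 + 688.71*I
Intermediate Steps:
C(O) = -20*O² (C(O) = (2*O)*(O - 11*O) = (2*O)*(-10*O) = -20*O²)
v = I*√19105 (v = √(-19105) = I*√19105 ≈ 138.22*I)
√(C(g) + v) = √(-20*(-154)² + I*√19105) = √(-20*23716 + I*√19105) = √(-474320 + I*√19105)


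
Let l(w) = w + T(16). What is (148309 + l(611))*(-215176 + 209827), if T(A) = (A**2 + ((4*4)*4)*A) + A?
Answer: -803505384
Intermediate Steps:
T(A) = A**2 + 65*A (T(A) = (A**2 + (16*4)*A) + A = (A**2 + 64*A) + A = A**2 + 65*A)
l(w) = 1296 + w (l(w) = w + 16*(65 + 16) = w + 16*81 = w + 1296 = 1296 + w)
(148309 + l(611))*(-215176 + 209827) = (148309 + (1296 + 611))*(-215176 + 209827) = (148309 + 1907)*(-5349) = 150216*(-5349) = -803505384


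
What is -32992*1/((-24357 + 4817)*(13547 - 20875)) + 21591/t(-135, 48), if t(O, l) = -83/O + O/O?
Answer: 6521335811671/487737940 ≈ 13371.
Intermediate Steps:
t(O, l) = 1 - 83/O (t(O, l) = -83/O + 1 = 1 - 83/O)
-32992*1/((-24357 + 4817)*(13547 - 20875)) + 21591/t(-135, 48) = -32992*1/((-24357 + 4817)*(13547 - 20875)) + 21591/(((-83 - 135)/(-135))) = -32992/((-19540*(-7328))) + 21591/((-1/135*(-218))) = -32992/143189120 + 21591/(218/135) = -32992*1/143189120 + 21591*(135/218) = -1031/4474660 + 2914785/218 = 6521335811671/487737940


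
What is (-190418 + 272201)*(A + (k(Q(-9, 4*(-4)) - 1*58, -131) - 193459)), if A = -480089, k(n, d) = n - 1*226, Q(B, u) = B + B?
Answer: -55109474550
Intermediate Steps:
Q(B, u) = 2*B
k(n, d) = -226 + n (k(n, d) = n - 226 = -226 + n)
(-190418 + 272201)*(A + (k(Q(-9, 4*(-4)) - 1*58, -131) - 193459)) = (-190418 + 272201)*(-480089 + ((-226 + (2*(-9) - 1*58)) - 193459)) = 81783*(-480089 + ((-226 + (-18 - 58)) - 193459)) = 81783*(-480089 + ((-226 - 76) - 193459)) = 81783*(-480089 + (-302 - 193459)) = 81783*(-480089 - 193761) = 81783*(-673850) = -55109474550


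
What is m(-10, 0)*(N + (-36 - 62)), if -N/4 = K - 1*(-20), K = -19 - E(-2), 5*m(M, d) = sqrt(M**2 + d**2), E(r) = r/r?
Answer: -196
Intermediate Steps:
E(r) = 1
m(M, d) = sqrt(M**2 + d**2)/5
K = -20 (K = -19 - 1*1 = -19 - 1 = -20)
N = 0 (N = -4*(-20 - 1*(-20)) = -4*(-20 + 20) = -4*0 = 0)
m(-10, 0)*(N + (-36 - 62)) = (sqrt((-10)**2 + 0**2)/5)*(0 + (-36 - 62)) = (sqrt(100 + 0)/5)*(0 - 98) = (sqrt(100)/5)*(-98) = ((1/5)*10)*(-98) = 2*(-98) = -196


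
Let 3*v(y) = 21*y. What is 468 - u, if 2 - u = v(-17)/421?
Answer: 196067/421 ≈ 465.72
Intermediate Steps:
v(y) = 7*y (v(y) = (21*y)/3 = 7*y)
u = 961/421 (u = 2 - 7*(-17)/421 = 2 - (-119)/421 = 2 - 1*(-119/421) = 2 + 119/421 = 961/421 ≈ 2.2827)
468 - u = 468 - 1*961/421 = 468 - 961/421 = 196067/421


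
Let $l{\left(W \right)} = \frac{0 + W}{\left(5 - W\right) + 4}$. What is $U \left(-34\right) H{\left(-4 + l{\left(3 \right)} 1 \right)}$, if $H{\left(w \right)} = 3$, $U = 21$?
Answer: $-2142$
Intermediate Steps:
$l{\left(W \right)} = \frac{W}{9 - W}$
$U \left(-34\right) H{\left(-4 + l{\left(3 \right)} 1 \right)} = 21 \left(-34\right) 3 = \left(-714\right) 3 = -2142$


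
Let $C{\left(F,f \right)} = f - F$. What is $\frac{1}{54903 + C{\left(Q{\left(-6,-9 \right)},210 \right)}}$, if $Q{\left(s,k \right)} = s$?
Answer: $\frac{1}{55119} \approx 1.8143 \cdot 10^{-5}$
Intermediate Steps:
$\frac{1}{54903 + C{\left(Q{\left(-6,-9 \right)},210 \right)}} = \frac{1}{54903 + \left(210 - -6\right)} = \frac{1}{54903 + \left(210 + 6\right)} = \frac{1}{54903 + 216} = \frac{1}{55119}$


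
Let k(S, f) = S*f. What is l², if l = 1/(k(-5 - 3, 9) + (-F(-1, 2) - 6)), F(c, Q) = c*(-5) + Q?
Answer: 1/7225 ≈ 0.00013841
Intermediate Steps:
F(c, Q) = Q - 5*c (F(c, Q) = -5*c + Q = Q - 5*c)
l = -1/85 (l = 1/((-5 - 3)*9 + (-(2 - 5*(-1)) - 6)) = 1/(-8*9 + (-(2 + 5) - 6)) = 1/(-72 + (-1*7 - 6)) = 1/(-72 + (-7 - 6)) = 1/(-72 - 13) = 1/(-85) = -1/85 ≈ -0.011765)
l² = (-1/85)² = 1/7225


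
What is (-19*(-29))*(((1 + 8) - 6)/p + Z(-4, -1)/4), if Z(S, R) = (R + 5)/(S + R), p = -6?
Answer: -3857/10 ≈ -385.70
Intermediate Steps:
Z(S, R) = (5 + R)/(R + S)
(-19*(-29))*(((1 + 8) - 6)/p + Z(-4, -1)/4) = (-19*(-29))*(((1 + 8) - 6)/(-6) + ((5 - 1)/(-1 - 4))/4) = 551*((9 - 6)*(-1/6) + (4/(-5))*(1/4)) = 551*(3*(-1/6) - 1/5*4*(1/4)) = 551*(-1/2 - 4/5*1/4) = 551*(-1/2 - 1/5) = 551*(-7/10) = -3857/10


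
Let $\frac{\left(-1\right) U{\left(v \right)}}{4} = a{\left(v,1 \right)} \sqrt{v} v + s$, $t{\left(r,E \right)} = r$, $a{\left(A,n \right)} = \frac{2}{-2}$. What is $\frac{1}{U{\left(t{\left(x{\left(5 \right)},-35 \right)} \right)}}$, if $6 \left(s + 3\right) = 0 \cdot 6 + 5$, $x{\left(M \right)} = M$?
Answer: $- \frac{39}{8662} + \frac{45 \sqrt{5}}{4331} \approx 0.018731$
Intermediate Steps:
$a{\left(A,n \right)} = -1$ ($a{\left(A,n \right)} = 2 \left(- \frac{1}{2}\right) = -1$)
$s = - \frac{13}{6}$ ($s = -3 + \frac{0 \cdot 6 + 5}{6} = -3 + \frac{0 + 5}{6} = -3 + \frac{1}{6} \cdot 5 = -3 + \frac{5}{6} = - \frac{13}{6} \approx -2.1667$)
$U{\left(v \right)} = \frac{26}{3} + 4 v^{\frac{3}{2}}$ ($U{\left(v \right)} = - 4 \left(- \sqrt{v} v - \frac{13}{6}\right) = - 4 \left(- v^{\frac{3}{2}} - \frac{13}{6}\right) = - 4 \left(- \frac{13}{6} - v^{\frac{3}{2}}\right) = \frac{26}{3} + 4 v^{\frac{3}{2}}$)
$\frac{1}{U{\left(t{\left(x{\left(5 \right)},-35 \right)} \right)}} = \frac{1}{\frac{26}{3} + 4 \cdot 5^{\frac{3}{2}}} = \frac{1}{\frac{26}{3} + 4 \cdot 5 \sqrt{5}} = \frac{1}{\frac{26}{3} + 20 \sqrt{5}}$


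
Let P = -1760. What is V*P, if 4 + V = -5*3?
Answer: 33440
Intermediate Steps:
V = -19 (V = -4 - 5*3 = -4 - 15 = -19)
V*P = -19*(-1760) = 33440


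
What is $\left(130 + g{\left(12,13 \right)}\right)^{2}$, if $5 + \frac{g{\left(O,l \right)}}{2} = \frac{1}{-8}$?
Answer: $\frac{229441}{16} \approx 14340.0$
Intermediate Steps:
$g{\left(O,l \right)} = - \frac{41}{4}$ ($g{\left(O,l \right)} = -10 + \frac{2}{-8} = -10 + 2 \left(- \frac{1}{8}\right) = -10 - \frac{1}{4} = - \frac{41}{4}$)
$\left(130 + g{\left(12,13 \right)}\right)^{2} = \left(130 - \frac{41}{4}\right)^{2} = \left(\frac{479}{4}\right)^{2} = \frac{229441}{16}$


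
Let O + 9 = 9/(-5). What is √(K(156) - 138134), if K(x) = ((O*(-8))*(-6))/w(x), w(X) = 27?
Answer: I*√3453830/5 ≈ 371.69*I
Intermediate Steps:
O = -54/5 (O = -9 + 9/(-5) = -9 + 9*(-⅕) = -9 - 9/5 = -54/5 ≈ -10.800)
K(x) = -96/5 (K(x) = (-54/5*(-8)*(-6))/27 = ((432/5)*(-6))*(1/27) = -2592/5*1/27 = -96/5)
√(K(156) - 138134) = √(-96/5 - 138134) = √(-690766/5) = I*√3453830/5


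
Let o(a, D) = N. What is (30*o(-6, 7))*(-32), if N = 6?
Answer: -5760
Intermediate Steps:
o(a, D) = 6
(30*o(-6, 7))*(-32) = (30*6)*(-32) = 180*(-32) = -5760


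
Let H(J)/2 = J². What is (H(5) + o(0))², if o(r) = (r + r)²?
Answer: 2500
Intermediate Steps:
H(J) = 2*J²
o(r) = 4*r² (o(r) = (2*r)² = 4*r²)
(H(5) + o(0))² = (2*5² + 4*0²)² = (2*25 + 4*0)² = (50 + 0)² = 50² = 2500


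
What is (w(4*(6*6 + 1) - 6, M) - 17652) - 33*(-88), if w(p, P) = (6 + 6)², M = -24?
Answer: -14604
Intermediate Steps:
w(p, P) = 144 (w(p, P) = 12² = 144)
(w(4*(6*6 + 1) - 6, M) - 17652) - 33*(-88) = (144 - 17652) - 33*(-88) = -17508 + 2904 = -14604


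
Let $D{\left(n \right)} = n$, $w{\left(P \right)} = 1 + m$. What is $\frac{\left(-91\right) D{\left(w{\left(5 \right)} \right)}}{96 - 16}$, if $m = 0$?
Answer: $- \frac{91}{80} \approx -1.1375$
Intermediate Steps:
$w{\left(P \right)} = 1$ ($w{\left(P \right)} = 1 + 0 = 1$)
$\frac{\left(-91\right) D{\left(w{\left(5 \right)} \right)}}{96 - 16} = \frac{\left(-91\right) 1}{96 - 16} = - \frac{91}{80}$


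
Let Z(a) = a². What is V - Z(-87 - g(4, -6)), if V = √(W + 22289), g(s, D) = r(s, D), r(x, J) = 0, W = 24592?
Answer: -7569 + 3*√5209 ≈ -7352.5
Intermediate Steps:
g(s, D) = 0
V = 3*√5209 (V = √(24592 + 22289) = √46881 = 3*√5209 ≈ 216.52)
V - Z(-87 - g(4, -6)) = 3*√5209 - (-87 - 1*0)² = 3*√5209 - (-87 + 0)² = 3*√5209 - 1*(-87)² = 3*√5209 - 1*7569 = 3*√5209 - 7569 = -7569 + 3*√5209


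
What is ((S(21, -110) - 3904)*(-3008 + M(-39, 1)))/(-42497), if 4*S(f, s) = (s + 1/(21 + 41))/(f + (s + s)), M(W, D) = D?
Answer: -18688348733/67655224 ≈ -276.23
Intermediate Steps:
S(f, s) = (1/62 + s)/(4*(f + 2*s)) (S(f, s) = ((s + 1/(21 + 41))/(f + (s + s)))/4 = ((s + 1/62)/(f + 2*s))/4 = ((1/62 + s)/(f + 2*s))/4 = (1/62 + s)/(4*(f + 2*s)))
((S(21, -110) - 3904)*(-3008 + M(-39, 1)))/(-42497) = (((1 + 62*(-110))/(248*(21 + 2*(-110))) - 3904)*(-3008 + 1))/(-42497) = (((1 - 6820)/(248*(21 - 220)) - 3904)*(-3007))*(-1/42497) = (((1/248)*(-6819)/(-199) - 3904)*(-3007))*(-1/42497) = (((1/248)*(-1/199)*(-6819) - 3904)*(-3007))*(-1/42497) = ((6819/49352 - 3904)*(-3007))*(-1/42497) = -192663389/49352*(-3007)*(-1/42497) = (18688348733/1592)*(-1/42497) = -18688348733/67655224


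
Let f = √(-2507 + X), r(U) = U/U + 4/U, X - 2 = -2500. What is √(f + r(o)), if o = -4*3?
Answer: √(6 + 9*I*√5005)/3 ≈ 5.9756 + 5.9196*I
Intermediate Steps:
o = -12
X = -2498 (X = 2 - 2500 = -2498)
r(U) = 1 + 4/U
f = I*√5005 (f = √(-2507 - 2498) = √(-5005) = I*√5005 ≈ 70.746*I)
√(f + r(o)) = √(I*√5005 + (4 - 12)/(-12)) = √(I*√5005 - 1/12*(-8)) = √(I*√5005 + ⅔) = √(⅔ + I*√5005)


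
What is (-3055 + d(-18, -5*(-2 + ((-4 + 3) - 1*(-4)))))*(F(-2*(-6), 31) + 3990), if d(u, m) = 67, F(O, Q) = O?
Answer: -11957976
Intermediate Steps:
(-3055 + d(-18, -5*(-2 + ((-4 + 3) - 1*(-4)))))*(F(-2*(-6), 31) + 3990) = (-3055 + 67)*(-2*(-6) + 3990) = -2988*(12 + 3990) = -2988*4002 = -11957976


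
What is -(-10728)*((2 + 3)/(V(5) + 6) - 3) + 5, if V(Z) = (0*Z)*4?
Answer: -23239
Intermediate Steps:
V(Z) = 0 (V(Z) = 0*4 = 0)
-(-10728)*((2 + 3)/(V(5) + 6) - 3) + 5 = -(-10728)*((2 + 3)/(0 + 6) - 3) + 5 = -(-10728)*(5/6 - 3) + 5 = -(-10728)*(-13)/6 + 5 = -894*26 + 5 = -23244 + 5 = -23239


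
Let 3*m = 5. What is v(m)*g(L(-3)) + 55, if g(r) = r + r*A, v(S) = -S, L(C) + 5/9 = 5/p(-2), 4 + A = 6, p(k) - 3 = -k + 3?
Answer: 3935/72 ≈ 54.653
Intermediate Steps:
p(k) = 6 - k (p(k) = 3 + (-k + 3) = 3 + (3 - k) = 6 - k)
m = 5/3 (m = (⅓)*5 = 5/3 ≈ 1.6667)
A = 2 (A = -4 + 6 = 2)
L(C) = 5/72 (L(C) = -5/9 + 5/(6 - 1*(-2)) = -5/9 + 5/(6 + 2) = -5/9 + 5/8 = 5/72)
g(r) = 3*r (g(r) = r + r*2 = r + 2*r = 3*r)
v(m)*g(L(-3)) + 55 = (-1*5/3)*(3*(5/72)) + 55 = -5/3*5/24 + 55 = -25/72 + 55 = 3935/72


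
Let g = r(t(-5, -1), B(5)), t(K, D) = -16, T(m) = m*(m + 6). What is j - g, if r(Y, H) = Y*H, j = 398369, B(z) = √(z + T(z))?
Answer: 398369 + 32*√15 ≈ 3.9849e+5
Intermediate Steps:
T(m) = m*(6 + m)
B(z) = √(z + z*(6 + z))
r(Y, H) = H*Y
g = -32*√15 (g = √(5*(7 + 5))*(-16) = √(5*12)*(-16) = √60*(-16) = (2*√15)*(-16) = -32*√15 ≈ -123.94)
j - g = 398369 - (-32)*√15 = 398369 + 32*√15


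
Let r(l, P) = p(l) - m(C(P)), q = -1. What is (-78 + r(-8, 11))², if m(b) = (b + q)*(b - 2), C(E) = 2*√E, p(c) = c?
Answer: 17820 - 1584*√11 ≈ 12566.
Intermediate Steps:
m(b) = (-1 + b)*(-2 + b) (m(b) = (b - 1)*(b - 2) = (-1 + b)*(-2 + b))
r(l, P) = -2 + l - 4*P + 6*√P (r(l, P) = l - (2 + (2*√P)² - 6*√P) = l - (2 + 4*P - 6*√P) = l - (2 - 6*√P + 4*P) = l + (-2 - 4*P + 6*√P) = -2 + l - 4*P + 6*√P)
(-78 + r(-8, 11))² = (-78 + (-2 - 8 - 4*11 + 6*√11))² = (-78 + (-2 - 8 - 44 + 6*√11))² = (-78 + (-54 + 6*√11))² = (-132 + 6*√11)²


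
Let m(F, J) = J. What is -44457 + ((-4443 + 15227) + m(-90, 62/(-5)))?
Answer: -168427/5 ≈ -33685.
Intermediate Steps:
-44457 + ((-4443 + 15227) + m(-90, 62/(-5))) = -44457 + ((-4443 + 15227) + 62/(-5)) = -44457 + (10784 + 62*(-⅕)) = -44457 + (10784 - 62/5) = -44457 + 53858/5 = -168427/5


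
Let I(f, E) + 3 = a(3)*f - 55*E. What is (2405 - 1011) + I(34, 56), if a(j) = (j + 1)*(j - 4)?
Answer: -1825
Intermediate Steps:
a(j) = (1 + j)*(-4 + j)
I(f, E) = -3 - 55*E - 4*f (I(f, E) = -3 + ((-4 + 3² - 3*3)*f - 55*E) = -3 + ((-4 + 9 - 9)*f - 55*E) = -3 + (-4*f - 55*E) = -3 + (-55*E - 4*f) = -3 - 55*E - 4*f)
(2405 - 1011) + I(34, 56) = (2405 - 1011) + (-3 - 55*56 - 4*34) = 1394 + (-3 - 3080 - 136) = 1394 - 3219 = -1825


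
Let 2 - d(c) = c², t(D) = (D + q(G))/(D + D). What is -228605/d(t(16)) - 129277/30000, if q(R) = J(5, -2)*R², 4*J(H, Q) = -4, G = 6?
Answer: -438934915531/3090000 ≈ -1.4205e+5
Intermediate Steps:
J(H, Q) = -1 (J(H, Q) = (¼)*(-4) = -1)
q(R) = -R²
t(D) = (-36 + D)/(2*D) (t(D) = (D - 1*6²)/(D + D) = (D - 1*36)/((2*D)) = (D - 36)*(1/(2*D)) = (-36 + D)*(1/(2*D)) = (-36 + D)/(2*D))
d(c) = 2 - c²
-228605/d(t(16)) - 129277/30000 = -228605/(2 - ((½)*(-36 + 16)/16)²) - 129277/30000 = -228605/(2 - ((½)*(1/16)*(-20))²) - 129277*1/30000 = -228605/(2 - (-5/8)²) - 129277/30000 = -228605/(2 - 1*25/64) - 129277/30000 = -228605/(2 - 25/64) - 129277/30000 = -228605/103/64 - 129277/30000 = -228605*64/103 - 129277/30000 = -14630720/103 - 129277/30000 = -438934915531/3090000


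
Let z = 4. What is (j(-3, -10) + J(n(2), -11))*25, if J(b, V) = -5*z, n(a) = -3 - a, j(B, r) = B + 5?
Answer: -450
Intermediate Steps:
j(B, r) = 5 + B
J(b, V) = -20 (J(b, V) = -5*4 = -20)
(j(-3, -10) + J(n(2), -11))*25 = ((5 - 3) - 20)*25 = (2 - 20)*25 = -18*25 = -450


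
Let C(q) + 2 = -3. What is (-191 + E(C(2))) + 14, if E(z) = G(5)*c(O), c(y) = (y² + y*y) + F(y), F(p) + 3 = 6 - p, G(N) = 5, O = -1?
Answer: -147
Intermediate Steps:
F(p) = 3 - p (F(p) = -3 + (6 - p) = 3 - p)
C(q) = -5 (C(q) = -2 - 3 = -5)
c(y) = 3 - y + 2*y² (c(y) = (y² + y*y) + (3 - y) = (y² + y²) + (3 - y) = 2*y² + (3 - y) = 3 - y + 2*y²)
E(z) = 30 (E(z) = 5*(3 - 1*(-1) + 2*(-1)²) = 5*(3 + 1 + 2*1) = 5*(3 + 1 + 2) = 5*6 = 30)
(-191 + E(C(2))) + 14 = (-191 + 30) + 14 = -161 + 14 = -147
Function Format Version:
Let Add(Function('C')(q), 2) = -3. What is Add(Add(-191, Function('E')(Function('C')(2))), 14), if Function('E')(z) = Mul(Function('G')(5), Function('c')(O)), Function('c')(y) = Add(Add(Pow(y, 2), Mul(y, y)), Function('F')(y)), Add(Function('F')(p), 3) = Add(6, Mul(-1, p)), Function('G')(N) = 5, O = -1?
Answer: -147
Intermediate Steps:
Function('F')(p) = Add(3, Mul(-1, p)) (Function('F')(p) = Add(-3, Add(6, Mul(-1, p))) = Add(3, Mul(-1, p)))
Function('C')(q) = -5 (Function('C')(q) = Add(-2, -3) = -5)
Function('c')(y) = Add(3, Mul(-1, y), Mul(2, Pow(y, 2))) (Function('c')(y) = Add(Add(Pow(y, 2), Mul(y, y)), Add(3, Mul(-1, y))) = Add(Add(Pow(y, 2), Pow(y, 2)), Add(3, Mul(-1, y))) = Add(Mul(2, Pow(y, 2)), Add(3, Mul(-1, y))) = Add(3, Mul(-1, y), Mul(2, Pow(y, 2))))
Function('E')(z) = 30 (Function('E')(z) = Mul(5, Add(3, Mul(-1, -1), Mul(2, Pow(-1, 2)))) = Mul(5, Add(3, 1, Mul(2, 1))) = Mul(5, Add(3, 1, 2)) = Mul(5, 6) = 30)
Add(Add(-191, Function('E')(Function('C')(2))), 14) = Add(Add(-191, 30), 14) = Add(-161, 14) = -147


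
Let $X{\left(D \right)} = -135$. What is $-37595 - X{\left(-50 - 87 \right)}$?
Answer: $-37460$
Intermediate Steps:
$-37595 - X{\left(-50 - 87 \right)} = -37595 - -135 = -37595 + 135 = -37460$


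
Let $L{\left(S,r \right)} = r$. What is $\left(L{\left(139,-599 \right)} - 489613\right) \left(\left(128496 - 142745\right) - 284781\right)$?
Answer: $146588094360$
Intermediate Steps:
$\left(L{\left(139,-599 \right)} - 489613\right) \left(\left(128496 - 142745\right) - 284781\right) = \left(-599 - 489613\right) \left(\left(128496 - 142745\right) - 284781\right) = - 490212 \left(-14249 - 284781\right) = \left(-490212\right) \left(-299030\right) = 146588094360$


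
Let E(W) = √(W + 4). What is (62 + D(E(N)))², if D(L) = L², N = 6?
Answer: 5184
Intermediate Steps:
E(W) = √(4 + W)
(62 + D(E(N)))² = (62 + (√(4 + 6))²)² = (62 + (√10)²)² = (62 + 10)² = 72² = 5184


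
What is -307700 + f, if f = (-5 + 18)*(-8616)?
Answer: -419708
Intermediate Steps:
f = -112008 (f = 13*(-8616) = -112008)
-307700 + f = -307700 - 112008 = -419708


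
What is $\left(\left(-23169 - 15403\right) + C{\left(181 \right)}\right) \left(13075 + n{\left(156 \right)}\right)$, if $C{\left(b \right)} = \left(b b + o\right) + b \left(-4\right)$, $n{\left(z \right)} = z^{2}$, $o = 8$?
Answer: $-244181597$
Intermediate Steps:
$C{\left(b \right)} = 8 + b^{2} - 4 b$ ($C{\left(b \right)} = \left(b b + 8\right) + b \left(-4\right) = \left(b^{2} + 8\right) - 4 b = \left(8 + b^{2}\right) - 4 b = 8 + b^{2} - 4 b$)
$\left(\left(-23169 - 15403\right) + C{\left(181 \right)}\right) \left(13075 + n{\left(156 \right)}\right) = \left(\left(-23169 - 15403\right) + \left(8 + 181^{2} - 724\right)\right) \left(13075 + 156^{2}\right) = \left(-38572 + \left(8 + 32761 - 724\right)\right) \left(13075 + 24336\right) = \left(-38572 + 32045\right) 37411 = \left(-6527\right) 37411 = -244181597$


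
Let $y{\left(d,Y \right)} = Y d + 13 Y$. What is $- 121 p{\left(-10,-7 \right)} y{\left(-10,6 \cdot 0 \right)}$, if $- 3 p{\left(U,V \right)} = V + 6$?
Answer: $0$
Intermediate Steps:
$y{\left(d,Y \right)} = 13 Y + Y d$
$p{\left(U,V \right)} = -2 - \frac{V}{3}$ ($p{\left(U,V \right)} = - \frac{V + 6}{3} = - \frac{6 + V}{3} = -2 - \frac{V}{3}$)
$- 121 p{\left(-10,-7 \right)} y{\left(-10,6 \cdot 0 \right)} = - 121 \left(-2 - - \frac{7}{3}\right) 6 \cdot 0 \left(13 - 10\right) = - 121 \left(-2 + \frac{7}{3}\right) 0 \cdot 3 = \left(-121\right) \frac{1}{3} \cdot 0 = \left(- \frac{121}{3}\right) 0 = 0$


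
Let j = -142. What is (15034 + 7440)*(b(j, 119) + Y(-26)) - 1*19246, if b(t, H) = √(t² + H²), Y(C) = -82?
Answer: -1862114 + 112370*√1373 ≈ 2.3016e+6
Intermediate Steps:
b(t, H) = √(H² + t²)
(15034 + 7440)*(b(j, 119) + Y(-26)) - 1*19246 = (15034 + 7440)*(√(119² + (-142)²) - 82) - 1*19246 = 22474*(√(14161 + 20164) - 82) - 19246 = 22474*(√34325 - 82) - 19246 = 22474*(5*√1373 - 82) - 19246 = 22474*(-82 + 5*√1373) - 19246 = (-1842868 + 112370*√1373) - 19246 = -1862114 + 112370*√1373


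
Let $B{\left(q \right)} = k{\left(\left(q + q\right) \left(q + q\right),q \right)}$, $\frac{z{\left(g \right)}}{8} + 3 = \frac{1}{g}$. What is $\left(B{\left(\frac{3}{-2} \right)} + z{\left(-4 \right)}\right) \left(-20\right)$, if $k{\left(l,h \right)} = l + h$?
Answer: $370$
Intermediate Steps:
$z{\left(g \right)} = -24 + \frac{8}{g}$
$k{\left(l,h \right)} = h + l$
$B{\left(q \right)} = q + 4 q^{2}$ ($B{\left(q \right)} = q + \left(q + q\right) \left(q + q\right) = q + 2 q 2 q = q + 4 q^{2}$)
$\left(B{\left(\frac{3}{-2} \right)} + z{\left(-4 \right)}\right) \left(-20\right) = \left(\frac{3}{-2} \left(1 + 4 \frac{3}{-2}\right) - \left(24 - \frac{8}{-4}\right)\right) \left(-20\right) = \left(3 \left(- \frac{1}{2}\right) \left(1 + 4 \cdot 3 \left(- \frac{1}{2}\right)\right) + \left(-24 + 8 \left(- \frac{1}{4}\right)\right)\right) \left(-20\right) = \left(- \frac{3 \left(1 + 4 \left(- \frac{3}{2}\right)\right)}{2} - 26\right) \left(-20\right) = \left(- \frac{3 \left(1 - 6\right)}{2} - 26\right) \left(-20\right) = \left(\left(- \frac{3}{2}\right) \left(-5\right) - 26\right) \left(-20\right) = \left(\frac{15}{2} - 26\right) \left(-20\right) = \left(- \frac{37}{2}\right) \left(-20\right) = 370$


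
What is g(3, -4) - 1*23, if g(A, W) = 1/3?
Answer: -68/3 ≈ -22.667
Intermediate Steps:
g(A, W) = ⅓
g(3, -4) - 1*23 = ⅓ - 1*23 = ⅓ - 23 = -68/3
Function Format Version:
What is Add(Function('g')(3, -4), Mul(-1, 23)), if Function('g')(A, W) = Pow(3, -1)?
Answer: Rational(-68, 3) ≈ -22.667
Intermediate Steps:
Function('g')(A, W) = Rational(1, 3)
Add(Function('g')(3, -4), Mul(-1, 23)) = Add(Rational(1, 3), Mul(-1, 23)) = Add(Rational(1, 3), -23) = Rational(-68, 3)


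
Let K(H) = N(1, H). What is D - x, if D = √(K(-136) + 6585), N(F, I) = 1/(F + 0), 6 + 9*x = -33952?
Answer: 33958/9 + √6586 ≈ 3854.3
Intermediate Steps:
x = -33958/9 (x = -⅔ + (⅑)*(-33952) = -⅔ - 33952/9 = -33958/9 ≈ -3773.1)
N(F, I) = 1/F
K(H) = 1 (K(H) = 1/1 = 1)
D = √6586 (D = √(1 + 6585) = √6586 ≈ 81.154)
D - x = √6586 - 1*(-33958/9) = √6586 + 33958/9 = 33958/9 + √6586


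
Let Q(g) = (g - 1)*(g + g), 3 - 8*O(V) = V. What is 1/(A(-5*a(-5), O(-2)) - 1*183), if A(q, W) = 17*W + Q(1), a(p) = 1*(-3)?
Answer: -8/1379 ≈ -0.0058013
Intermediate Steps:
O(V) = 3/8 - V/8
a(p) = -3
Q(g) = 2*g*(-1 + g) (Q(g) = (-1 + g)*(2*g) = 2*g*(-1 + g))
A(q, W) = 17*W (A(q, W) = 17*W + 2*1*(-1 + 1) = 17*W + 2*1*0 = 17*W + 0 = 17*W)
1/(A(-5*a(-5), O(-2)) - 1*183) = 1/(17*(3/8 - 1/8*(-2)) - 1*183) = 1/(17*(3/8 + 1/4) - 183) = 1/(17*(5/8) - 183) = 1/(85/8 - 183) = 1/(-1379/8) = -8/1379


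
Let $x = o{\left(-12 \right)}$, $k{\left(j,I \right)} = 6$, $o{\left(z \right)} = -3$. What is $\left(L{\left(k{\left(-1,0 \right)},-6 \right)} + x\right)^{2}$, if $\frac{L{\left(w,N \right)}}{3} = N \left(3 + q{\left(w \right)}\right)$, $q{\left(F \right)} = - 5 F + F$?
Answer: $140625$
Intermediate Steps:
$q{\left(F \right)} = - 4 F$
$x = -3$
$L{\left(w,N \right)} = 3 N \left(3 - 4 w\right)$
$\left(L{\left(k{\left(-1,0 \right)},-6 \right)} + x\right)^{2} = \left(3 \left(-6\right) \left(3 - 24\right) - 3\right)^{2} = \left(3 \left(-6\right) \left(-21\right) - 3\right)^{2} = \left(378 - 3\right)^{2} = 375^{2} = 140625$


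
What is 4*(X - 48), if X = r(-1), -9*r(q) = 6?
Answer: -584/3 ≈ -194.67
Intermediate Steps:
r(q) = -⅔ (r(q) = -⅑*6 = -⅔)
X = -⅔ ≈ -0.66667
4*(X - 48) = 4*(-⅔ - 48) = 4*(-146/3) = -584/3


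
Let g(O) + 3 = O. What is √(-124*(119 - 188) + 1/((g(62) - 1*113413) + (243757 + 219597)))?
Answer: 29*√124626635/3500 ≈ 92.499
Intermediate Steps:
g(O) = -3 + O
√(-124*(119 - 188) + 1/((g(62) - 1*113413) + (243757 + 219597))) = √(-124*(119 - 188) + 1/(((-3 + 62) - 1*113413) + (243757 + 219597))) = √(-124*(-69) + 1/((59 - 113413) + 463354)) = √(8556 + 1/(-113354 + 463354)) = √(8556 + 1/350000) = √(2994600001/350000) = 29*√124626635/3500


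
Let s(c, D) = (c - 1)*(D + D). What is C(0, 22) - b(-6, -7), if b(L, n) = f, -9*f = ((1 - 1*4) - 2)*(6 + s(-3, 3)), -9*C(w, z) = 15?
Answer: 25/3 ≈ 8.3333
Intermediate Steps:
C(w, z) = -5/3 (C(w, z) = -⅑*15 = -5/3)
s(c, D) = 2*D*(-1 + c) (s(c, D) = (-1 + c)*(2*D) = 2*D*(-1 + c))
f = -10 (f = -((1 - 1*4) - 2)*(6 + 2*3*(-1 - 3))/9 = -((1 - 4) - 2)*(6 + 2*3*(-4))/9 = -(-3 - 2)*(6 - 24)/9 = -(-5)*(-18)/9 = -⅑*90 = -10)
b(L, n) = -10
C(0, 22) - b(-6, -7) = -5/3 - 1*(-10) = -5/3 + 10 = 25/3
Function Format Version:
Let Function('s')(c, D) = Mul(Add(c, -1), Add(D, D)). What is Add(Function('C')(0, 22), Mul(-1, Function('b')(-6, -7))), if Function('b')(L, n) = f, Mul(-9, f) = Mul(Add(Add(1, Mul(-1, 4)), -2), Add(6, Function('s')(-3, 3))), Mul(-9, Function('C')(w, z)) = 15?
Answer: Rational(25, 3) ≈ 8.3333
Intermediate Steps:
Function('C')(w, z) = Rational(-5, 3) (Function('C')(w, z) = Mul(Rational(-1, 9), 15) = Rational(-5, 3))
Function('s')(c, D) = Mul(2, D, Add(-1, c)) (Function('s')(c, D) = Mul(Add(-1, c), Mul(2, D)) = Mul(2, D, Add(-1, c)))
f = -10 (f = Mul(Rational(-1, 9), Mul(Add(Add(1, Mul(-1, 4)), -2), Add(6, Mul(2, 3, Add(-1, -3))))) = Mul(Rational(-1, 9), Mul(Add(Add(1, -4), -2), Add(6, Mul(2, 3, -4)))) = Mul(Rational(-1, 9), Mul(Add(-3, -2), Add(6, -24))) = Mul(Rational(-1, 9), Mul(-5, -18)) = Mul(Rational(-1, 9), 90) = -10)
Function('b')(L, n) = -10
Add(Function('C')(0, 22), Mul(-1, Function('b')(-6, -7))) = Add(Rational(-5, 3), Mul(-1, -10)) = Add(Rational(-5, 3), 10) = Rational(25, 3)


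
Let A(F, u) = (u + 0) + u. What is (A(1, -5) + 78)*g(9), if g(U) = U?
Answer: 612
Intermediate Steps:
A(F, u) = 2*u (A(F, u) = u + u = 2*u)
(A(1, -5) + 78)*g(9) = (2*(-5) + 78)*9 = (-10 + 78)*9 = 68*9 = 612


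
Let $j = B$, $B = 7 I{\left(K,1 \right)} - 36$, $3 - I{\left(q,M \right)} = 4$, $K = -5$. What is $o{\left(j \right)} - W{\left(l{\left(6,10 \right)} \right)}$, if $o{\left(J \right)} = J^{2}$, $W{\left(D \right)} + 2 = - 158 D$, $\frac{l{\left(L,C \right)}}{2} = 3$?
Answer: $2799$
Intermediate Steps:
$l{\left(L,C \right)} = 6$ ($l{\left(L,C \right)} = 2 \cdot 3 = 6$)
$I{\left(q,M \right)} = -1$ ($I{\left(q,M \right)} = 3 - 4 = -1$)
$W{\left(D \right)} = -2 - 158 D$
$B = -43$ ($B = 7 \left(-1\right) - 36 = -7 - 36 = -43$)
$j = -43$
$o{\left(j \right)} - W{\left(l{\left(6,10 \right)} \right)} = \left(-43\right)^{2} - \left(-2 - 948\right) = 1849 - \left(-2 - 948\right) = 1849 - -950 = 1849 + 950 = 2799$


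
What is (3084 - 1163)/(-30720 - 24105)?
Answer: -113/3225 ≈ -0.035039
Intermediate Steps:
(3084 - 1163)/(-30720 - 24105) = 1921/(-54825) = 1921*(-1/54825) = -113/3225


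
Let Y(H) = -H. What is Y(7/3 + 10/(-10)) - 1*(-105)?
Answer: 311/3 ≈ 103.67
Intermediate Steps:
Y(7/3 + 10/(-10)) - 1*(-105) = -(7/3 + 10/(-10)) - 1*(-105) = -(7*(1/3) + 10*(-1/10)) + 105 = -(7/3 - 1) + 105 = -1*4/3 + 105 = -4/3 + 105 = 311/3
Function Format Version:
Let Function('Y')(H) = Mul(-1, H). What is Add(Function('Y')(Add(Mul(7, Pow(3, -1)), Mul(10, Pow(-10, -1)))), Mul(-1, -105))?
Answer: Rational(311, 3) ≈ 103.67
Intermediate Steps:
Add(Function('Y')(Add(Mul(7, Pow(3, -1)), Mul(10, Pow(-10, -1)))), Mul(-1, -105)) = Add(Mul(-1, Add(Mul(7, Pow(3, -1)), Mul(10, Pow(-10, -1)))), Mul(-1, -105)) = Add(Mul(-1, Add(Mul(7, Rational(1, 3)), Mul(10, Rational(-1, 10)))), 105) = Add(Mul(-1, Add(Rational(7, 3), -1)), 105) = Add(Mul(-1, Rational(4, 3)), 105) = Add(Rational(-4, 3), 105) = Rational(311, 3)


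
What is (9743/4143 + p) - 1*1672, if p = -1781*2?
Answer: -21674719/4143 ≈ -5231.6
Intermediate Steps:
p = -3562
(9743/4143 + p) - 1*1672 = (9743/4143 - 3562) - 1*1672 = (9743*(1/4143) - 3562) - 1672 = (9743/4143 - 3562) - 1672 = -14747623/4143 - 1672 = -21674719/4143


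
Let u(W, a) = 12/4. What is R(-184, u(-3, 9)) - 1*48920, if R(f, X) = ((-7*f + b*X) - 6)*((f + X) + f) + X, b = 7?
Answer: -524512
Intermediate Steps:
u(W, a) = 3 (u(W, a) = 12*(1/4) = 3)
R(f, X) = X + (X + 2*f)*(-6 - 7*f + 7*X) (R(f, X) = ((-7*f + 7*X) - 6)*((f + X) + f) + X = (-6 - 7*f + 7*X)*((X + f) + f) + X = (-6 - 7*f + 7*X)*(X + 2*f) + X = (X + 2*f)*(-6 - 7*f + 7*X) + X = X + (X + 2*f)*(-6 - 7*f + 7*X))
R(-184, u(-3, 9)) - 1*48920 = (-14*(-184)**2 - 12*(-184) - 5*3 + 7*3**2 + 7*3*(-184)) - 1*48920 = (-14*33856 + 2208 - 15 + 7*9 - 3864) - 48920 = (-473984 + 2208 - 15 + 63 - 3864) - 48920 = -475592 - 48920 = -524512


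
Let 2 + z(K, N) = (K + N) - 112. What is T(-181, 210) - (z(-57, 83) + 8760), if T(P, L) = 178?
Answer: -8494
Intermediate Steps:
z(K, N) = -114 + K + N (z(K, N) = -2 + ((K + N) - 112) = -2 + (-112 + K + N) = -114 + K + N)
T(-181, 210) - (z(-57, 83) + 8760) = 178 - ((-114 - 57 + 83) + 8760) = 178 - (-88 + 8760) = 178 - 1*8672 = 178 - 8672 = -8494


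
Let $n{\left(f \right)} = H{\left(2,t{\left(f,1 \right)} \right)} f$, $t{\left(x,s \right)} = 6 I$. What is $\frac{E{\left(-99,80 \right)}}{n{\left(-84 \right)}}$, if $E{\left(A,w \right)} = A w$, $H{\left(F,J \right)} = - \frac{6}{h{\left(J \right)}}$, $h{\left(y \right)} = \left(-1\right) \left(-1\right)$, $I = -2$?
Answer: $- \frac{110}{7} \approx -15.714$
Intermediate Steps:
$t{\left(x,s \right)} = -12$ ($t{\left(x,s \right)} = 6 \left(-2\right) = -12$)
$h{\left(y \right)} = 1$
$H{\left(F,J \right)} = -6$ ($H{\left(F,J \right)} = - \frac{6}{1} = \left(-6\right) 1 = -6$)
$n{\left(f \right)} = - 6 f$
$\frac{E{\left(-99,80 \right)}}{n{\left(-84 \right)}} = \frac{\left(-99\right) 80}{\left(-6\right) \left(-84\right)} = - \frac{7920}{504} = \left(-7920\right) \frac{1}{504} = - \frac{110}{7}$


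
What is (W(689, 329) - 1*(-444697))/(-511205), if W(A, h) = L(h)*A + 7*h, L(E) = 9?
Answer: -453201/511205 ≈ -0.88653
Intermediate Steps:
W(A, h) = 7*h + 9*A (W(A, h) = 9*A + 7*h = 7*h + 9*A)
(W(689, 329) - 1*(-444697))/(-511205) = ((7*329 + 9*689) - 1*(-444697))/(-511205) = ((2303 + 6201) + 444697)*(-1/511205) = (8504 + 444697)*(-1/511205) = 453201*(-1/511205) = -453201/511205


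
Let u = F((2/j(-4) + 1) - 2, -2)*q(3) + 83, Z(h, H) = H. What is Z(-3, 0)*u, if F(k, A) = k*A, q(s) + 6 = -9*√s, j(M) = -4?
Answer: 0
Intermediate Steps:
q(s) = -6 - 9*√s
F(k, A) = A*k
u = 65 - 27*√3 (u = (-2*((2/(-4) + 1) - 2))*(-6 - 9*√3) + 83 = (-2*((2*(-¼) + 1) - 2))*(-6 - 9*√3) + 83 = (-2*((-½ + 1) - 2))*(-6 - 9*√3) + 83 = (-2*(½ - 2))*(-6 - 9*√3) + 83 = (-2*(-3/2))*(-6 - 9*√3) + 83 = 3*(-6 - 9*√3) + 83 = (-18 - 27*√3) + 83 = 65 - 27*√3 ≈ 18.235)
Z(-3, 0)*u = 0*(65 - 27*√3) = 0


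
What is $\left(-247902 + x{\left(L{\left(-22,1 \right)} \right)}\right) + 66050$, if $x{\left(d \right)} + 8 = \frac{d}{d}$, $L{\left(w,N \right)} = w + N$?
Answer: $-181859$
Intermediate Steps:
$L{\left(w,N \right)} = N + w$
$x{\left(d \right)} = -7$ ($x{\left(d \right)} = -8 + \frac{d}{d} = -8 + 1 = -7$)
$\left(-247902 + x{\left(L{\left(-22,1 \right)} \right)}\right) + 66050 = \left(-247902 - 7\right) + 66050 = -247909 + 66050 = -181859$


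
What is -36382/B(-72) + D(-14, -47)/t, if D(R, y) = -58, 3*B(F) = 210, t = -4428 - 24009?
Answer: -517295437/995295 ≈ -519.74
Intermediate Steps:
t = -28437
B(F) = 70 (B(F) = (1/3)*210 = 70)
-36382/B(-72) + D(-14, -47)/t = -36382/70 - 58/(-28437) = -36382*1/70 - 58*(-1/28437) = -18191/35 + 58/28437 = -517295437/995295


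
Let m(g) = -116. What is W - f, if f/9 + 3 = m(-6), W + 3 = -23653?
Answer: -22585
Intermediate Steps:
W = -23656 (W = -3 - 23653 = -23656)
f = -1071 (f = -27 + 9*(-116) = -27 - 1044 = -1071)
W - f = -23656 - 1*(-1071) = -23656 + 1071 = -22585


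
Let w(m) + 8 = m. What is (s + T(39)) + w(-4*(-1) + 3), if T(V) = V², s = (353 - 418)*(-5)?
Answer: 1845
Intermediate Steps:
w(m) = -8 + m
s = 325 (s = -65*(-5) = 325)
(s + T(39)) + w(-4*(-1) + 3) = (325 + 39²) + (-8 + (-4*(-1) + 3)) = (325 + 1521) + (-8 + (4 + 3)) = 1846 + (-8 + 7) = 1846 - 1 = 1845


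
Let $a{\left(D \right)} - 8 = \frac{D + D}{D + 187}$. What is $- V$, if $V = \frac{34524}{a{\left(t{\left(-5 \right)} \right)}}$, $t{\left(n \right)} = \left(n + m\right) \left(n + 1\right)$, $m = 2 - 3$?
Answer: $- \frac{260163}{62} \approx -4196.2$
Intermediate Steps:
$m = -1$ ($m = 2 - 3 = -1$)
$t{\left(n \right)} = \left(1 + n\right) \left(-1 + n\right)$ ($t{\left(n \right)} = \left(n - 1\right) \left(n + 1\right) = \left(-1 + n\right) \left(1 + n\right) = \left(1 + n\right) \left(-1 + n\right)$)
$a{\left(D \right)} = 8 + \frac{2 D}{187 + D}$ ($a{\left(D \right)} = 8 + \frac{D + D}{D + 187} = 8 + \frac{2 D}{187 + D}$)
$V = \frac{260163}{62}$ ($V = \frac{34524}{2 \frac{1}{187 - \left(1 - \left(-5\right)^{2}\right)} \left(748 + 5 \left(-1 + \left(-5\right)^{2}\right)\right)} = \frac{34524}{2 \frac{1}{187 + \left(-1 + 25\right)} \left(748 + 5 \left(-1 + 25\right)\right)} = \frac{34524}{2 \frac{1}{187 + 24} \left(748 + 5 \cdot 24\right)} = \frac{34524}{2 \cdot \frac{1}{211} \left(748 + 120\right)} = \frac{34524}{2 \cdot \frac{1}{211} \cdot 868} = \frac{34524}{\frac{1736}{211}} = 34524 \cdot \frac{211}{1736} = \frac{260163}{62} \approx 4196.2$)
$- V = \left(-1\right) \frac{260163}{62} = - \frac{260163}{62}$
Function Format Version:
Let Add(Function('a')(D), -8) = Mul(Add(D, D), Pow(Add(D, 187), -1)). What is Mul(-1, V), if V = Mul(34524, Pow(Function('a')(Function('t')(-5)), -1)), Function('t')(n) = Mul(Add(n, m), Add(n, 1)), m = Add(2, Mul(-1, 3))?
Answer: Rational(-260163, 62) ≈ -4196.2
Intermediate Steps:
m = -1 (m = Add(2, -3) = -1)
Function('t')(n) = Mul(Add(1, n), Add(-1, n)) (Function('t')(n) = Mul(Add(n, -1), Add(n, 1)) = Mul(Add(-1, n), Add(1, n)) = Mul(Add(1, n), Add(-1, n)))
Function('a')(D) = Add(8, Mul(2, D, Pow(Add(187, D), -1))) (Function('a')(D) = Add(8, Mul(Add(D, D), Pow(Add(D, 187), -1))) = Add(8, Mul(Mul(2, D), Pow(Add(187, D), -1))) = Add(8, Mul(2, D, Pow(Add(187, D), -1))))
V = Rational(260163, 62) (V = Mul(34524, Pow(Mul(2, Pow(Add(187, Add(-1, Pow(-5, 2))), -1), Add(748, Mul(5, Add(-1, Pow(-5, 2))))), -1)) = Mul(34524, Pow(Mul(2, Pow(Add(187, Add(-1, 25)), -1), Add(748, Mul(5, Add(-1, 25)))), -1)) = Mul(34524, Pow(Mul(2, Pow(Add(187, 24), -1), Add(748, Mul(5, 24))), -1)) = Mul(34524, Pow(Mul(2, Pow(211, -1), Add(748, 120)), -1)) = Mul(34524, Pow(Mul(2, Rational(1, 211), 868), -1)) = Mul(34524, Pow(Rational(1736, 211), -1)) = Mul(34524, Rational(211, 1736)) = Rational(260163, 62) ≈ 4196.2)
Mul(-1, V) = Mul(-1, Rational(260163, 62)) = Rational(-260163, 62)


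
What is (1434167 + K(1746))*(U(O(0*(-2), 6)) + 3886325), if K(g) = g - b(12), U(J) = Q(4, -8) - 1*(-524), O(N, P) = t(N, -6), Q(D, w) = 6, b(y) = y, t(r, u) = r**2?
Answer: 5581138981355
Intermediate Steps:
O(N, P) = N**2
U(J) = 530 (U(J) = 6 - 1*(-524) = 6 + 524 = 530)
K(g) = -12 + g (K(g) = g - 1*12 = g - 12 = -12 + g)
(1434167 + K(1746))*(U(O(0*(-2), 6)) + 3886325) = (1434167 + (-12 + 1746))*(530 + 3886325) = (1434167 + 1734)*3886855 = 1435901*3886855 = 5581138981355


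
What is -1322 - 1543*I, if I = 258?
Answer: -399416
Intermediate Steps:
-1322 - 1543*I = -1322 - 1543*258 = -1322 - 398094 = -399416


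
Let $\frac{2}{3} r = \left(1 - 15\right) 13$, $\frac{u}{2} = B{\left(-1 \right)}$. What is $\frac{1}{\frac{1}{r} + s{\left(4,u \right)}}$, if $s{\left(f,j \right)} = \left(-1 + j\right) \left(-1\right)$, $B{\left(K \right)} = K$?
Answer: $\frac{273}{818} \approx 0.33374$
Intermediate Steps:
$u = -2$ ($u = 2 \left(-1\right) = -2$)
$s{\left(f,j \right)} = 1 - j$
$r = -273$ ($r = \frac{3 \left(1 - 15\right) 13}{2} = \frac{3 \left(\left(-14\right) 13\right)}{2} = \frac{3}{2} \left(-182\right) = -273$)
$\frac{1}{\frac{1}{r} + s{\left(4,u \right)}} = \frac{1}{\frac{1}{-273} + \left(1 - -2\right)} = \frac{1}{- \frac{1}{273} + \left(1 + 2\right)} = \frac{1}{- \frac{1}{273} + 3} = \frac{1}{\frac{818}{273}} = \frac{273}{818}$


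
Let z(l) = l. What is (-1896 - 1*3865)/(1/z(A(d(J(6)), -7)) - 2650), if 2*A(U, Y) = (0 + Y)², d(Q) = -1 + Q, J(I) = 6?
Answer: 282289/129848 ≈ 2.1740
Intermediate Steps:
A(U, Y) = Y²/2 (A(U, Y) = (0 + Y)²/2 = Y²/2)
(-1896 - 1*3865)/(1/z(A(d(J(6)), -7)) - 2650) = (-1896 - 1*3865)/(1/((½)*(-7)²) - 2650) = (-1896 - 3865)/(1/((½)*49) - 2650) = -5761/(1/(49/2) - 2650) = -5761/(2/49 - 2650) = -5761/(-129848/49) = -5761*(-49/129848) = 282289/129848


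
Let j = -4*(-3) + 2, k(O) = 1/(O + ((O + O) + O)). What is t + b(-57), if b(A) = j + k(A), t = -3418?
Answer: -776113/228 ≈ -3404.0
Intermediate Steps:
k(O) = 1/(4*O) (k(O) = 1/(O + (2*O + O)) = 1/(O + 3*O) = 1/(4*O))
j = 14 (j = 12 + 2 = 14)
b(A) = 14 + 1/(4*A)
t + b(-57) = -3418 + (14 + (1/4)/(-57)) = -3418 + (14 + (1/4)*(-1/57)) = -3418 + (14 - 1/228) = -3418 + 3191/228 = -776113/228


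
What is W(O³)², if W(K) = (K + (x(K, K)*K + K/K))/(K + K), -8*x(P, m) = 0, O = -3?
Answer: 169/729 ≈ 0.23182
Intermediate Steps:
x(P, m) = 0 (x(P, m) = -⅛*0 = 0)
W(K) = (1 + K)/(2*K) (W(K) = (K + (0*K + K/K))/(K + K) = (K + (0 + 1))/((2*K)) = (K + 1)*(1/(2*K)) = (1 + K)*(1/(2*K)) = (1 + K)/(2*K))
W(O³)² = ((1 + (-3)³)/(2*((-3)³)))² = ((½)*(1 - 27)/(-27))² = ((½)*(-1/27)*(-26))² = (13/27)² = 169/729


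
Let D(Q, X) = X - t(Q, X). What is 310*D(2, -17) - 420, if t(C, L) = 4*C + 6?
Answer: -10030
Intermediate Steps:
t(C, L) = 6 + 4*C
D(Q, X) = -6 + X - 4*Q (D(Q, X) = X - (6 + 4*Q) = X + (-6 - 4*Q) = -6 + X - 4*Q)
310*D(2, -17) - 420 = 310*(-6 - 17 - 4*2) - 420 = 310*(-6 - 17 - 8) - 420 = 310*(-31) - 420 = -9610 - 420 = -10030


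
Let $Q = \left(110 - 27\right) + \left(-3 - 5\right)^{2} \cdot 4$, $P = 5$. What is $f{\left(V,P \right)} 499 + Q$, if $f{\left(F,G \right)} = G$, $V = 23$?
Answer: $2834$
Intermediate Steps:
$Q = 339$ ($Q = 83 + \left(-8\right)^{2} \cdot 4 = 83 + 64 \cdot 4 = 83 + 256 = 339$)
$f{\left(V,P \right)} 499 + Q = 5 \cdot 499 + 339 = 2495 + 339 = 2834$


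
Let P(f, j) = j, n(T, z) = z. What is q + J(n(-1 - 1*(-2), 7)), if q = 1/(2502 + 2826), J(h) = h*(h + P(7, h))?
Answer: 522145/5328 ≈ 98.000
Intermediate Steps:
J(h) = 2*h² (J(h) = h*(h + h) = h*(2*h) = 2*h²)
q = 1/5328 ≈ 0.00018769
q + J(n(-1 - 1*(-2), 7)) = 1/5328 + 2*7² = 1/5328 + 2*49 = 1/5328 + 98 = 522145/5328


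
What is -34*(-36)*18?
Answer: 22032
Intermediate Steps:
-34*(-36)*18 = 1224*18 = 22032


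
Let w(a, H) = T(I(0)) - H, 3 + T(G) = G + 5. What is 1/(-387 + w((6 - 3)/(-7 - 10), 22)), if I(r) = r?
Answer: -1/407 ≈ -0.0024570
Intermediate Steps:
T(G) = 2 + G (T(G) = -3 + (G + 5) = -3 + (5 + G) = 2 + G)
w(a, H) = 2 - H (w(a, H) = (2 + 0) - H = 2 - H)
1/(-387 + w((6 - 3)/(-7 - 10), 22)) = 1/(-387 + (2 - 1*22)) = 1/(-387 + (2 - 22)) = 1/(-387 - 20) = 1/(-407) = -1/407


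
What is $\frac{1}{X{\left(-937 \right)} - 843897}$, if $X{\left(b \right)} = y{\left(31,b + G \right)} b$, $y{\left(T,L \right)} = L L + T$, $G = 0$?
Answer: $- \frac{1}{823529897} \approx -1.2143 \cdot 10^{-9}$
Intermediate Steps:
$y{\left(T,L \right)} = T + L^{2}$ ($y{\left(T,L \right)} = L^{2} + T = T + L^{2}$)
$X{\left(b \right)} = b \left(31 + b^{2}\right)$ ($X{\left(b \right)} = \left(31 + \left(b + 0\right)^{2}\right) b = \left(31 + b^{2}\right) b = b \left(31 + b^{2}\right)$)
$\frac{1}{X{\left(-937 \right)} - 843897} = \frac{1}{- 937 \left(31 + \left(-937\right)^{2}\right) - 843897} = \frac{1}{- 937 \left(31 + 877969\right) - 843897} = \frac{1}{\left(-937\right) 878000 - 843897} = \frac{1}{-822686000 - 843897} = \frac{1}{-823529897} = - \frac{1}{823529897}$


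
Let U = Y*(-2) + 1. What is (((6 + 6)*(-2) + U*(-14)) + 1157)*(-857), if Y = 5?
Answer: -1078963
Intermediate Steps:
U = -9 (U = 5*(-2) + 1 = -10 + 1 = -9)
(((6 + 6)*(-2) + U*(-14)) + 1157)*(-857) = (((6 + 6)*(-2) - 9*(-14)) + 1157)*(-857) = ((12*(-2) + 126) + 1157)*(-857) = ((-24 + 126) + 1157)*(-857) = (102 + 1157)*(-857) = 1259*(-857) = -1078963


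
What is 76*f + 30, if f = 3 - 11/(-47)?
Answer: 12962/47 ≈ 275.79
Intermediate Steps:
f = 152/47 (f = 3 - 11*(-1/47) = 3 + 11/47 = 152/47 ≈ 3.2340)
76*f + 30 = 76*(152/47) + 30 = 11552/47 + 30 = 12962/47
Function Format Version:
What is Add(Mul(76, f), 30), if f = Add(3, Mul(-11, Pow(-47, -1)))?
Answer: Rational(12962, 47) ≈ 275.79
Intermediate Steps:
f = Rational(152, 47) (f = Add(3, Mul(-11, Rational(-1, 47))) = Add(3, Rational(11, 47)) = Rational(152, 47) ≈ 3.2340)
Add(Mul(76, f), 30) = Add(Mul(76, Rational(152, 47)), 30) = Add(Rational(11552, 47), 30) = Rational(12962, 47)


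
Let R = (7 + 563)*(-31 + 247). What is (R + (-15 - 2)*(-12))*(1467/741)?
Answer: 60305436/247 ≈ 2.4415e+5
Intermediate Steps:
R = 123120 (R = 570*216 = 123120)
(R + (-15 - 2)*(-12))*(1467/741) = (123120 + (-15 - 2)*(-12))*(1467/741) = (123120 - 17*(-12))*(1467*(1/741)) = (123120 + 204)*(489/247) = 123324*(489/247) = 60305436/247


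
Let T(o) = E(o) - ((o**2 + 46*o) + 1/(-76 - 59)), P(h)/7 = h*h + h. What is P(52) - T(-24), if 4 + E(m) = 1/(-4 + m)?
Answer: 70943147/3780 ≈ 18768.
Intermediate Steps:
E(m) = -4 + 1/(-4 + m)
P(h) = 7*h + 7*h**2 (P(h) = 7*(h*h + h) = 7*(h**2 + h) = 7*(h + h**2) = 7*h + 7*h**2)
T(o) = 1/135 - o**2 - 46*o + (17 - 4*o)/(-4 + o) (T(o) = (17 - 4*o)/(-4 + o) - ((o**2 + 46*o) + 1/(-76 - 59)) = (17 - 4*o)/(-4 + o) - ((o**2 + 46*o) + 1/(-135)) = (17 - 4*o)/(-4 + o) - ((o**2 + 46*o) - 1/135) = (17 - 4*o)/(-4 + o) - (-1/135 + o**2 + 46*o) = (17 - 4*o)/(-4 + o) + (1/135 - o**2 - 46*o) = 1/135 - o**2 - 46*o + (17 - 4*o)/(-4 + o))
P(52) - T(-24) = 7*52*(1 + 52) - (2291 - 5670*(-24)**2 - 135*(-24)**3 + 24301*(-24))/(135*(-4 - 24)) = 7*52*53 - (2291 - 5670*576 - 135*(-13824) - 583224)/(135*(-28)) = 19292 - (-1)*(2291 - 3265920 + 1866240 - 583224)/(135*28) = 19292 - (-1)*(-1980613)/(135*28) = 19292 - 1*1980613/3780 = 19292 - 1980613/3780 = 70943147/3780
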